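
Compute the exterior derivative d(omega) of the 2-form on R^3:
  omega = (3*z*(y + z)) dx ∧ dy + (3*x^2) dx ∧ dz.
d(omega) = (3*y + 6*z) dx ∧ dy ∧ dz

For a 2-form omega = sum_{i<j} g_{ij} dx_i ∧ dx_j, the exterior derivative is
  d(omega) = sum_{i<j} d(g_{ij}) ∧ dx_i ∧ dx_j = sum_{i<j, k} (∂g_{ij}/∂x_k) dx_k ∧ dx_i ∧ dx_j.
Expand each term, using dx_k ∧ dx_i ∧ dx_j = sgn(permutation) dx_{(a)} ∧ dx_{(b)} ∧ dx_{(c)} with (a < b < c) sorted:
  d(3*z*(y + z)) includes (∂/∂z)(3*z*(y + z)) dz = (3*y + 6*z) dz, which multiplied by dx ∧ dy gives (3*y + 6*z) dx ∧ dy ∧ dz
Collecting like 3-forms: d(omega) = (3*y + 6*z) dx ∧ dy ∧ dz.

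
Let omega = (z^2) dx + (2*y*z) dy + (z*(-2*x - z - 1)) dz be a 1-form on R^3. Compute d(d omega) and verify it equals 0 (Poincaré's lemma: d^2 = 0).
d(d omega) = 0

Step 1: d omega = sum_{i<j} (∂f_j/∂x_i - ∂f_i/∂x_j) dx_i ∧ dx_j:
  coeff of dx ∧ dy: 0
  coeff of dx ∧ dz: -4*z
  coeff of dy ∧ dz: -2*y
Step 2: Apply d again to each 2-form coefficient. The only possible 3-form in R^3 is dx ∧ dy ∧ dz, with coefficient
  ∂(coeff of dy∧dz)/∂x - ∂(coeff of dx∧dz)/∂y + ∂(coeff of dx∧dy)/∂z
  = ∂/∂x (-2*y) - ∂/∂y (-4*z) + ∂/∂z (0).
Each of these terms simplifies to sums of mixed partials that cancel in pairs. The result is 0 (by equality of mixed partials for smooth functions — Schwarz / Clairaut).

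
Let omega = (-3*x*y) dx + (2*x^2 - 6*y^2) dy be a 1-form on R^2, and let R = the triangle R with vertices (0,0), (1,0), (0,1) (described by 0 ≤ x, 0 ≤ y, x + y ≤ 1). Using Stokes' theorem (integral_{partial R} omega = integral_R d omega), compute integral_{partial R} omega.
integral_(partial R) omega = 7/6

Stokes: integral_partial_R omega = integral_R d omega with d omega = (∂Q/∂x - ∂P/∂y) dx ∧ dy.
  ∂Q/∂x = 4*x
  ∂P/∂y = -3*x
  integrand = ∂Q/∂x - ∂P/∂y = 7*x.
Integrating over R: integral_0^1 integral_0^{1-x} (7*x) dy dx = 7/6.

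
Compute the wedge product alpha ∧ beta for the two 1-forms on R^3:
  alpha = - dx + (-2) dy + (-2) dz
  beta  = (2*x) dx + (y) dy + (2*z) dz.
alpha ∧ beta = (4*x - y) dx ∧ dy + (4*x - 2*z) dx ∧ dz + (2*y - 4*z) dy ∧ dz

Distribute the wedge, using dx_i ∧ dx_j = -dx_j ∧ dx_i and dx_i ∧ dx_i = 0. For each pair (i, j) with i < j, the coefficient of dx_i ∧ dx_j in alpha ∧ beta is (alpha_i * beta_j - alpha_j * beta_i). Collecting: alpha ∧ beta = (4*x - y) dx ∧ dy + (4*x - 2*z) dx ∧ dz + (2*y - 4*z) dy ∧ dz.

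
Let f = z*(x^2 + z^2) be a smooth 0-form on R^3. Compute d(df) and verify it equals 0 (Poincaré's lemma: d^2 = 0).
d(df) = 0

Step 1: df = sum_i (∂f/∂x_i) dx_i = (2*x*z) dx + (0) dy + (x^2 + 3*z^2) dz.
Step 2: Apply d again. Using the 1-form formula, the coefficient of dx ∧ dy in d(df) is ∂^2 f/∂x ∂y - ∂^2 f/∂y ∂x = (0) - (0) = 0 (equality of mixed partials for smooth f).
Similarly for dx ∧ dz and dy ∧ dz — all coefficients vanish. So d(df) = 0.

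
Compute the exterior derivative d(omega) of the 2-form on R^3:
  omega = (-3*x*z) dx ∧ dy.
d(omega) = (-3*x) dx ∧ dy ∧ dz

For a 2-form omega = sum_{i<j} g_{ij} dx_i ∧ dx_j, the exterior derivative is
  d(omega) = sum_{i<j} d(g_{ij}) ∧ dx_i ∧ dx_j = sum_{i<j, k} (∂g_{ij}/∂x_k) dx_k ∧ dx_i ∧ dx_j.
Expand each term, using dx_k ∧ dx_i ∧ dx_j = sgn(permutation) dx_{(a)} ∧ dx_{(b)} ∧ dx_{(c)} with (a < b < c) sorted:
  d(-3*x*z) includes (∂/∂z)(-3*x*z) dz = (-3*x) dz, which multiplied by dx ∧ dy gives (-3*x) dx ∧ dy ∧ dz
Collecting like 3-forms: d(omega) = (-3*x) dx ∧ dy ∧ dz.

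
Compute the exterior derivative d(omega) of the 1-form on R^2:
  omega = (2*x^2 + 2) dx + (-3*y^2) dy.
d(omega) = 0

For a 1-form omega = sum_i f_i dx_i, the exterior derivative is
  d(omega) = sum_{i < j} (∂f_j/∂x_i - ∂f_i/∂x_j) dx_i ∧ dx_j.

Assembling: d(omega) = 0.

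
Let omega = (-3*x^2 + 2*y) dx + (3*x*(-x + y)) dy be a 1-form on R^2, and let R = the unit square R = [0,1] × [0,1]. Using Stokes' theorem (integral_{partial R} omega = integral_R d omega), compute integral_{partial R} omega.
integral_(partial R) omega = -7/2

Stokes: integral_partial_R omega = integral_R d omega with d omega = (∂Q/∂x - ∂P/∂y) dx ∧ dy.
  ∂Q/∂x = -6*x + 3*y
  ∂P/∂y = 2
  integrand = ∂Q/∂x - ∂P/∂y = -6*x + 3*y - 2.
Integrating over R: integral_0^1 integral_0^1 (-6*x + 3*y - 2) dx dy = -7/2.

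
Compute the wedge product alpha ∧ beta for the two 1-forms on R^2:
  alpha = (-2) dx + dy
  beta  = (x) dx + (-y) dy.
alpha ∧ beta = (-x + 2*y) dx ∧ dy

Distribute the wedge, using dx_i ∧ dx_j = -dx_j ∧ dx_i and dx_i ∧ dx_i = 0. For each pair (i, j) with i < j, the coefficient of dx_i ∧ dx_j in alpha ∧ beta is (alpha_i * beta_j - alpha_j * beta_i). Collecting: alpha ∧ beta = (-x + 2*y) dx ∧ dy.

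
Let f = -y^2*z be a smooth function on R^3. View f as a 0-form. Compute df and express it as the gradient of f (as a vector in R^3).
df = (0) dx + (-2*y*z) dy + (-y^2) dz; grad f = (0, -2*y*z, -y^2)

For a 0-form f, d f = (∂f/∂x) dx + (∂f/∂y) dy + (∂f/∂z) dz. The components of the vector representation are exactly the entries of grad f in Cartesian coordinates:
  ∂f/∂x = 0
  ∂f/∂y = -2*y*z
  ∂f/∂z = -y^2.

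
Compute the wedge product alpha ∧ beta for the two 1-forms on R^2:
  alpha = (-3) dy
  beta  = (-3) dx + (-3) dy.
alpha ∧ beta = (-9) dx ∧ dy

Distribute the wedge, using dx_i ∧ dx_j = -dx_j ∧ dx_i and dx_i ∧ dx_i = 0. For each pair (i, j) with i < j, the coefficient of dx_i ∧ dx_j in alpha ∧ beta is (alpha_i * beta_j - alpha_j * beta_i). Collecting: alpha ∧ beta = (-9) dx ∧ dy.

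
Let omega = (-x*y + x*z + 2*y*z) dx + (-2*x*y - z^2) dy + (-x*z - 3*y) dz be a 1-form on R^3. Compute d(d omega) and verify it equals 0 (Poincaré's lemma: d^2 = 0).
d(d omega) = 0

Step 1: d omega = sum_{i<j} (∂f_j/∂x_i - ∂f_i/∂x_j) dx_i ∧ dx_j:
  coeff of dx ∧ dy: x - 2*y - 2*z
  coeff of dx ∧ dz: -x - 2*y - z
  coeff of dy ∧ dz: 2*z - 3
Step 2: Apply d again to each 2-form coefficient. The only possible 3-form in R^3 is dx ∧ dy ∧ dz, with coefficient
  ∂(coeff of dy∧dz)/∂x - ∂(coeff of dx∧dz)/∂y + ∂(coeff of dx∧dy)/∂z
  = ∂/∂x (2*z - 3) - ∂/∂y (-x - 2*y - z) + ∂/∂z (x - 2*y - 2*z).
Each of these terms simplifies to sums of mixed partials that cancel in pairs. The result is 0 (by equality of mixed partials for smooth functions — Schwarz / Clairaut).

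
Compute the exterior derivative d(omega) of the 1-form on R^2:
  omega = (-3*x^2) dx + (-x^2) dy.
d(omega) = (-2*x) dx ∧ dy

For a 1-form omega = sum_i f_i dx_i, the exterior derivative is
  d(omega) = sum_{i < j} (∂f_j/∂x_i - ∂f_i/∂x_j) dx_i ∧ dx_j.
  coefficient of dx ∧ dy: ∂f_2/∂x - ∂f_1/∂y = ∂(-x^2)/∂x - ∂(-3*x^2)/∂y = -2*x
Assembling: d(omega) = (-2*x) dx ∧ dy.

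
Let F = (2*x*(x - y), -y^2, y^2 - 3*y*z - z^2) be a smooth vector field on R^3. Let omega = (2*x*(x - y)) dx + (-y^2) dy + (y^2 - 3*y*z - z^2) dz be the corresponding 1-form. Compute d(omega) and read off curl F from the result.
d(omega) = (2*y - 3*z) dy ∧ dz + (0) dz ∧ dx + (2*x) dx ∧ dy; curl F = (2*y - 3*z, 0, 2*x)

d omega = sum_{i<j} (∂f_j/∂x_i - ∂f_i/∂x_j) dx_i ∧ dx_j. Under the identification (dy ∧ dz, dz ∧ dx, dx ∧ dy) ↔ (e_x, e_y, e_z), the coefficients are exactly the components of curl F. Compute:
  ∂R/∂y - ∂Q/∂z = (2*y - 3*z) - (0) = 2*y - 3*z
  ∂P/∂z - ∂R/∂x = (0) - (0) = 0
  ∂Q/∂x - ∂P/∂y = (0) - (-2*x) = 2*x.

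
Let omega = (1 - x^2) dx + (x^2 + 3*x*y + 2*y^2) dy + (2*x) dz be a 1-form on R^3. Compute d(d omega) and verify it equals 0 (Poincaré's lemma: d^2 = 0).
d(d omega) = 0

Step 1: d omega = sum_{i<j} (∂f_j/∂x_i - ∂f_i/∂x_j) dx_i ∧ dx_j:
  coeff of dx ∧ dy: 2*x + 3*y
  coeff of dx ∧ dz: 2
  coeff of dy ∧ dz: 0
Step 2: Apply d again to each 2-form coefficient. The only possible 3-form in R^3 is dx ∧ dy ∧ dz, with coefficient
  ∂(coeff of dy∧dz)/∂x - ∂(coeff of dx∧dz)/∂y + ∂(coeff of dx∧dy)/∂z
  = ∂/∂x (0) - ∂/∂y (2) + ∂/∂z (2*x + 3*y).
Each of these terms simplifies to sums of mixed partials that cancel in pairs. The result is 0 (by equality of mixed partials for smooth functions — Schwarz / Clairaut).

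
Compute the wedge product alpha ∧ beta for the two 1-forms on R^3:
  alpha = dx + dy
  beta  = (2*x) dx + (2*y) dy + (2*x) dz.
alpha ∧ beta = (-2*x + 2*y) dx ∧ dy + (2*x) dx ∧ dz + (2*x) dy ∧ dz

Distribute the wedge, using dx_i ∧ dx_j = -dx_j ∧ dx_i and dx_i ∧ dx_i = 0. For each pair (i, j) with i < j, the coefficient of dx_i ∧ dx_j in alpha ∧ beta is (alpha_i * beta_j - alpha_j * beta_i). Collecting: alpha ∧ beta = (-2*x + 2*y) dx ∧ dy + (2*x) dx ∧ dz + (2*x) dy ∧ dz.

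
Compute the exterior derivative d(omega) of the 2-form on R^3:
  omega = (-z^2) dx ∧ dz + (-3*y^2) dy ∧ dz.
d(omega) = 0

For a 2-form omega = sum_{i<j} g_{ij} dx_i ∧ dx_j, the exterior derivative is
  d(omega) = sum_{i<j} d(g_{ij}) ∧ dx_i ∧ dx_j = sum_{i<j, k} (∂g_{ij}/∂x_k) dx_k ∧ dx_i ∧ dx_j.
Expand each term, using dx_k ∧ dx_i ∧ dx_j = sgn(permutation) dx_{(a)} ∧ dx_{(b)} ∧ dx_{(c)} with (a < b < c) sorted:

Collecting like 3-forms: d(omega) = 0.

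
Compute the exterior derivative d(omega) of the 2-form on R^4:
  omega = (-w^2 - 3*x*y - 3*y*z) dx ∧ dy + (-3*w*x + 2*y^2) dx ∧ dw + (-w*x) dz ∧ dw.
d(omega) = (-3*y) dx ∧ dy ∧ dz + (-2*w - 4*y) dx ∧ dy ∧ dw + (-w) dx ∧ dz ∧ dw

For a 2-form omega = sum_{i<j} g_{ij} dx_i ∧ dx_j, the exterior derivative is
  d(omega) = sum_{i<j} d(g_{ij}) ∧ dx_i ∧ dx_j = sum_{i<j, k} (∂g_{ij}/∂x_k) dx_k ∧ dx_i ∧ dx_j.
Expand each term, using dx_k ∧ dx_i ∧ dx_j = sgn(permutation) dx_{(a)} ∧ dx_{(b)} ∧ dx_{(c)} with (a < b < c) sorted:
  d(-w^2 - 3*x*y - 3*y*z) includes (∂/∂z)(-w^2 - 3*x*y - 3*y*z) dz = (-3*y) dz, which multiplied by dx ∧ dy gives (-3*y) dx ∧ dy ∧ dz
  d(-w^2 - 3*x*y - 3*y*z) includes (∂/∂w)(-w^2 - 3*x*y - 3*y*z) dw = (-2*w) dw, which multiplied by dx ∧ dy gives (-2*w) dx ∧ dy ∧ dw
  d(-3*w*x + 2*y^2) includes (∂/∂y)(-3*w*x + 2*y^2) dy = (4*y) dy, which multiplied by dx ∧ dw gives (-4*y) dx ∧ dy ∧ dw
  d(-w*x) includes (∂/∂x)(-w*x) dx = (-w) dx, which multiplied by dz ∧ dw gives (-w) dx ∧ dz ∧ dw
Collecting like 3-forms: d(omega) = (-3*y) dx ∧ dy ∧ dz + (-2*w - 4*y) dx ∧ dy ∧ dw + (-w) dx ∧ dz ∧ dw.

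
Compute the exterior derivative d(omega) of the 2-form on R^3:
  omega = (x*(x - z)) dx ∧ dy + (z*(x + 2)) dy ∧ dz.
d(omega) = (-x + z) dx ∧ dy ∧ dz

For a 2-form omega = sum_{i<j} g_{ij} dx_i ∧ dx_j, the exterior derivative is
  d(omega) = sum_{i<j} d(g_{ij}) ∧ dx_i ∧ dx_j = sum_{i<j, k} (∂g_{ij}/∂x_k) dx_k ∧ dx_i ∧ dx_j.
Expand each term, using dx_k ∧ dx_i ∧ dx_j = sgn(permutation) dx_{(a)} ∧ dx_{(b)} ∧ dx_{(c)} with (a < b < c) sorted:
  d(x*(x - z)) includes (∂/∂z)(x*(x - z)) dz = (-x) dz, which multiplied by dx ∧ dy gives (-x) dx ∧ dy ∧ dz
  d(z*(x + 2)) includes (∂/∂x)(z*(x + 2)) dx = (z) dx, which multiplied by dy ∧ dz gives (z) dx ∧ dy ∧ dz
Collecting like 3-forms: d(omega) = (-x + z) dx ∧ dy ∧ dz.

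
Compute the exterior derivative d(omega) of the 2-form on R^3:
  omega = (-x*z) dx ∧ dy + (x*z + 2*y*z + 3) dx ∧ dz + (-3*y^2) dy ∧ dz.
d(omega) = (-x - 2*z) dx ∧ dy ∧ dz

For a 2-form omega = sum_{i<j} g_{ij} dx_i ∧ dx_j, the exterior derivative is
  d(omega) = sum_{i<j} d(g_{ij}) ∧ dx_i ∧ dx_j = sum_{i<j, k} (∂g_{ij}/∂x_k) dx_k ∧ dx_i ∧ dx_j.
Expand each term, using dx_k ∧ dx_i ∧ dx_j = sgn(permutation) dx_{(a)} ∧ dx_{(b)} ∧ dx_{(c)} with (a < b < c) sorted:
  d(-x*z) includes (∂/∂z)(-x*z) dz = (-x) dz, which multiplied by dx ∧ dy gives (-x) dx ∧ dy ∧ dz
  d(x*z + 2*y*z + 3) includes (∂/∂y)(x*z + 2*y*z + 3) dy = (2*z) dy, which multiplied by dx ∧ dz gives (-2*z) dx ∧ dy ∧ dz
Collecting like 3-forms: d(omega) = (-x - 2*z) dx ∧ dy ∧ dz.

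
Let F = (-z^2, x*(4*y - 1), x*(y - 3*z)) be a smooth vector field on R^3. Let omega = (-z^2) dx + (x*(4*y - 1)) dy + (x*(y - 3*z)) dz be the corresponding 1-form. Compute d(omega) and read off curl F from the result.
d(omega) = (x) dy ∧ dz + (-y + z) dz ∧ dx + (4*y - 1) dx ∧ dy; curl F = (x, -y + z, 4*y - 1)

d omega = sum_{i<j} (∂f_j/∂x_i - ∂f_i/∂x_j) dx_i ∧ dx_j. Under the identification (dy ∧ dz, dz ∧ dx, dx ∧ dy) ↔ (e_x, e_y, e_z), the coefficients are exactly the components of curl F. Compute:
  ∂R/∂y - ∂Q/∂z = (x) - (0) = x
  ∂P/∂z - ∂R/∂x = (-2*z) - (y - 3*z) = -y + z
  ∂Q/∂x - ∂P/∂y = (4*y - 1) - (0) = 4*y - 1.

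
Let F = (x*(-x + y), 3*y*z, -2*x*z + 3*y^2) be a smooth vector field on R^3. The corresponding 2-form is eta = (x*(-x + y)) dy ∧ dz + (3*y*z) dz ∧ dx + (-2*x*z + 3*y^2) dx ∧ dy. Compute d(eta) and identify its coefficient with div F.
d(eta) = (-4*x + y + 3*z) dx ∧ dy ∧ dz; div F = -4*x + y + 3*z

For a 2-form in R^3 of the form above, applying d gives a 3-form with coefficient ∂P/∂x + ∂Q/∂y + ∂R/∂z:
  ∂P/∂x = -2*x + y
  ∂Q/∂y = 3*z
  ∂R/∂z = -2*x
Sum = -4*x + y + 3*z, which is exactly div F.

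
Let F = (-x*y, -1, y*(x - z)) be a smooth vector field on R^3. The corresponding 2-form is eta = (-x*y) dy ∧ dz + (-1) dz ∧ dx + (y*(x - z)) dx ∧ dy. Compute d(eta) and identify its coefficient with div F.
d(eta) = (-2*y) dx ∧ dy ∧ dz; div F = -2*y

For a 2-form in R^3 of the form above, applying d gives a 3-form with coefficient ∂P/∂x + ∂Q/∂y + ∂R/∂z:
  ∂P/∂x = -y
  ∂Q/∂y = 0
  ∂R/∂z = -y
Sum = -2*y, which is exactly div F.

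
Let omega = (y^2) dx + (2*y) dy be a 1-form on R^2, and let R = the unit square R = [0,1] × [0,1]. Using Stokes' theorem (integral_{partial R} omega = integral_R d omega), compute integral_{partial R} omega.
integral_(partial R) omega = -1

Stokes: integral_partial_R omega = integral_R d omega with d omega = (∂Q/∂x - ∂P/∂y) dx ∧ dy.
  ∂Q/∂x = 0
  ∂P/∂y = 2*y
  integrand = ∂Q/∂x - ∂P/∂y = -2*y.
Integrating over R: integral_0^1 integral_0^1 (-2*y) dx dy = -1.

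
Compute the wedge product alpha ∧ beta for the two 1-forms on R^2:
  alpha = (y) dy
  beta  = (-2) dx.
alpha ∧ beta = (2*y) dx ∧ dy

Distribute the wedge, using dx_i ∧ dx_j = -dx_j ∧ dx_i and dx_i ∧ dx_i = 0. For each pair (i, j) with i < j, the coefficient of dx_i ∧ dx_j in alpha ∧ beta is (alpha_i * beta_j - alpha_j * beta_i). Collecting: alpha ∧ beta = (2*y) dx ∧ dy.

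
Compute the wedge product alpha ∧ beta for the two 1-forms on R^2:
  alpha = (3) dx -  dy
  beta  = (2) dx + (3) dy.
alpha ∧ beta = (11) dx ∧ dy

Distribute the wedge, using dx_i ∧ dx_j = -dx_j ∧ dx_i and dx_i ∧ dx_i = 0. For each pair (i, j) with i < j, the coefficient of dx_i ∧ dx_j in alpha ∧ beta is (alpha_i * beta_j - alpha_j * beta_i). Collecting: alpha ∧ beta = (11) dx ∧ dy.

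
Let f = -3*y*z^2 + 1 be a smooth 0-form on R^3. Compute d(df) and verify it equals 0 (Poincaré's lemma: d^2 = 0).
d(df) = 0

Step 1: df = sum_i (∂f/∂x_i) dx_i = (0) dx + (-3*z^2) dy + (-6*y*z) dz.
Step 2: Apply d again. Using the 1-form formula, the coefficient of dx ∧ dy in d(df) is ∂^2 f/∂x ∂y - ∂^2 f/∂y ∂x = (0) - (0) = 0 (equality of mixed partials for smooth f).
Similarly for dx ∧ dz and dy ∧ dz — all coefficients vanish. So d(df) = 0.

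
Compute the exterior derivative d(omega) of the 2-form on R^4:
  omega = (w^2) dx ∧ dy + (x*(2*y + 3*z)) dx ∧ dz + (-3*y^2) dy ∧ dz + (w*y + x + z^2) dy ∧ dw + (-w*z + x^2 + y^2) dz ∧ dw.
d(omega) = (2*w + 1) dx ∧ dy ∧ dw + (-2*x) dx ∧ dy ∧ dz + (2*y - 2*z) dy ∧ dz ∧ dw + (2*x) dx ∧ dz ∧ dw

For a 2-form omega = sum_{i<j} g_{ij} dx_i ∧ dx_j, the exterior derivative is
  d(omega) = sum_{i<j} d(g_{ij}) ∧ dx_i ∧ dx_j = sum_{i<j, k} (∂g_{ij}/∂x_k) dx_k ∧ dx_i ∧ dx_j.
Expand each term, using dx_k ∧ dx_i ∧ dx_j = sgn(permutation) dx_{(a)} ∧ dx_{(b)} ∧ dx_{(c)} with (a < b < c) sorted:
  d(w^2) includes (∂/∂w)(w^2) dw = (2*w) dw, which multiplied by dx ∧ dy gives (2*w) dx ∧ dy ∧ dw
  d(x*(2*y + 3*z)) includes (∂/∂y)(x*(2*y + 3*z)) dy = (2*x) dy, which multiplied by dx ∧ dz gives (-2*x) dx ∧ dy ∧ dz
  d(w*y + x + z^2) includes (∂/∂x)(w*y + x + z^2) dx = (1) dx, which multiplied by dy ∧ dw gives (1) dx ∧ dy ∧ dw
  d(w*y + x + z^2) includes (∂/∂z)(w*y + x + z^2) dz = (2*z) dz, which multiplied by dy ∧ dw gives (-2*z) dy ∧ dz ∧ dw
  d(-w*z + x^2 + y^2) includes (∂/∂x)(-w*z + x^2 + y^2) dx = (2*x) dx, which multiplied by dz ∧ dw gives (2*x) dx ∧ dz ∧ dw
  d(-w*z + x^2 + y^2) includes (∂/∂y)(-w*z + x^2 + y^2) dy = (2*y) dy, which multiplied by dz ∧ dw gives (2*y) dy ∧ dz ∧ dw
Collecting like 3-forms: d(omega) = (2*w + 1) dx ∧ dy ∧ dw + (-2*x) dx ∧ dy ∧ dz + (2*y - 2*z) dy ∧ dz ∧ dw + (2*x) dx ∧ dz ∧ dw.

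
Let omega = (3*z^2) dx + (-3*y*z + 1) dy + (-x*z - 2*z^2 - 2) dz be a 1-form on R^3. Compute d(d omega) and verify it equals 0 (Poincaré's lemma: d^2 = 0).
d(d omega) = 0

Step 1: d omega = sum_{i<j} (∂f_j/∂x_i - ∂f_i/∂x_j) dx_i ∧ dx_j:
  coeff of dx ∧ dy: 0
  coeff of dx ∧ dz: -7*z
  coeff of dy ∧ dz: 3*y
Step 2: Apply d again to each 2-form coefficient. The only possible 3-form in R^3 is dx ∧ dy ∧ dz, with coefficient
  ∂(coeff of dy∧dz)/∂x - ∂(coeff of dx∧dz)/∂y + ∂(coeff of dx∧dy)/∂z
  = ∂/∂x (3*y) - ∂/∂y (-7*z) + ∂/∂z (0).
Each of these terms simplifies to sums of mixed partials that cancel in pairs. The result is 0 (by equality of mixed partials for smooth functions — Schwarz / Clairaut).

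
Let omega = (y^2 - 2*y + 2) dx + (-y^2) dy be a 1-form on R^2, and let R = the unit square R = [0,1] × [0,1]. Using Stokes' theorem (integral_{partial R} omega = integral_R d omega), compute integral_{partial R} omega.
integral_(partial R) omega = 1

Stokes: integral_partial_R omega = integral_R d omega with d omega = (∂Q/∂x - ∂P/∂y) dx ∧ dy.
  ∂Q/∂x = 0
  ∂P/∂y = 2*y - 2
  integrand = ∂Q/∂x - ∂P/∂y = 2 - 2*y.
Integrating over R: integral_0^1 integral_0^1 (2 - 2*y) dx dy = 1.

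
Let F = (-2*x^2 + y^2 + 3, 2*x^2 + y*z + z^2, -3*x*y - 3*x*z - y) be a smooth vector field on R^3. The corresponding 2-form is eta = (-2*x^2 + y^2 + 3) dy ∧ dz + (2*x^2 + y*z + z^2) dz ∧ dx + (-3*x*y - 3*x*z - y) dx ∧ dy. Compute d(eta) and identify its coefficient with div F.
d(eta) = (-7*x + z) dx ∧ dy ∧ dz; div F = -7*x + z

For a 2-form in R^3 of the form above, applying d gives a 3-form with coefficient ∂P/∂x + ∂Q/∂y + ∂R/∂z:
  ∂P/∂x = -4*x
  ∂Q/∂y = z
  ∂R/∂z = -3*x
Sum = -7*x + z, which is exactly div F.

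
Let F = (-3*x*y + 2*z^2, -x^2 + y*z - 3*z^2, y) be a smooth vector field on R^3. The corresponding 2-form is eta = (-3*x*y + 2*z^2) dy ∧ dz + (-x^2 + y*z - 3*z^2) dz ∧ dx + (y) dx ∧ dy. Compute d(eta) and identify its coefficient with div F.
d(eta) = (-3*y + z) dx ∧ dy ∧ dz; div F = -3*y + z

For a 2-form in R^3 of the form above, applying d gives a 3-form with coefficient ∂P/∂x + ∂Q/∂y + ∂R/∂z:
  ∂P/∂x = -3*y
  ∂Q/∂y = z
  ∂R/∂z = 0
Sum = -3*y + z, which is exactly div F.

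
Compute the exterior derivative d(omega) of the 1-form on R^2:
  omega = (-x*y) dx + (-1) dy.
d(omega) = (x) dx ∧ dy

For a 1-form omega = sum_i f_i dx_i, the exterior derivative is
  d(omega) = sum_{i < j} (∂f_j/∂x_i - ∂f_i/∂x_j) dx_i ∧ dx_j.
  coefficient of dx ∧ dy: ∂f_2/∂x - ∂f_1/∂y = ∂(-1)/∂x - ∂(-x*y)/∂y = x
Assembling: d(omega) = (x) dx ∧ dy.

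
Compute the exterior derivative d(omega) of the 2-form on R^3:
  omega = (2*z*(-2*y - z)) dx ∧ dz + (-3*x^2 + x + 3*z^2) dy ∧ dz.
d(omega) = (-6*x + 4*z + 1) dx ∧ dy ∧ dz

For a 2-form omega = sum_{i<j} g_{ij} dx_i ∧ dx_j, the exterior derivative is
  d(omega) = sum_{i<j} d(g_{ij}) ∧ dx_i ∧ dx_j = sum_{i<j, k} (∂g_{ij}/∂x_k) dx_k ∧ dx_i ∧ dx_j.
Expand each term, using dx_k ∧ dx_i ∧ dx_j = sgn(permutation) dx_{(a)} ∧ dx_{(b)} ∧ dx_{(c)} with (a < b < c) sorted:
  d(2*z*(-2*y - z)) includes (∂/∂y)(2*z*(-2*y - z)) dy = (-4*z) dy, which multiplied by dx ∧ dz gives (4*z) dx ∧ dy ∧ dz
  d(-3*x^2 + x + 3*z^2) includes (∂/∂x)(-3*x^2 + x + 3*z^2) dx = (1 - 6*x) dx, which multiplied by dy ∧ dz gives (1 - 6*x) dx ∧ dy ∧ dz
Collecting like 3-forms: d(omega) = (-6*x + 4*z + 1) dx ∧ dy ∧ dz.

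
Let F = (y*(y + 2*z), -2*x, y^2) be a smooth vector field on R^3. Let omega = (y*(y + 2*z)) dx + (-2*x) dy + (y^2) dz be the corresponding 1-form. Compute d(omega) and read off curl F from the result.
d(omega) = (2*y) dy ∧ dz + (2*y) dz ∧ dx + (-2*y - 2*z - 2) dx ∧ dy; curl F = (2*y, 2*y, -2*y - 2*z - 2)

d omega = sum_{i<j} (∂f_j/∂x_i - ∂f_i/∂x_j) dx_i ∧ dx_j. Under the identification (dy ∧ dz, dz ∧ dx, dx ∧ dy) ↔ (e_x, e_y, e_z), the coefficients are exactly the components of curl F. Compute:
  ∂R/∂y - ∂Q/∂z = (2*y) - (0) = 2*y
  ∂P/∂z - ∂R/∂x = (2*y) - (0) = 2*y
  ∂Q/∂x - ∂P/∂y = (-2) - (2*y + 2*z) = -2*y - 2*z - 2.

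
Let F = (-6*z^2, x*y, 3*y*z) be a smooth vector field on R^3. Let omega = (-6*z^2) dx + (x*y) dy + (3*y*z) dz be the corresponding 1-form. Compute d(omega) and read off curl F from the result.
d(omega) = (3*z) dy ∧ dz + (-12*z) dz ∧ dx + (y) dx ∧ dy; curl F = (3*z, -12*z, y)

d omega = sum_{i<j} (∂f_j/∂x_i - ∂f_i/∂x_j) dx_i ∧ dx_j. Under the identification (dy ∧ dz, dz ∧ dx, dx ∧ dy) ↔ (e_x, e_y, e_z), the coefficients are exactly the components of curl F. Compute:
  ∂R/∂y - ∂Q/∂z = (3*z) - (0) = 3*z
  ∂P/∂z - ∂R/∂x = (-12*z) - (0) = -12*z
  ∂Q/∂x - ∂P/∂y = (y) - (0) = y.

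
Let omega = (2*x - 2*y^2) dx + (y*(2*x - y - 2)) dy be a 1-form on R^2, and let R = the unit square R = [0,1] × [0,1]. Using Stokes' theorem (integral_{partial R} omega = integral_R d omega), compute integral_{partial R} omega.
integral_(partial R) omega = 3

Stokes: integral_partial_R omega = integral_R d omega with d omega = (∂Q/∂x - ∂P/∂y) dx ∧ dy.
  ∂Q/∂x = 2*y
  ∂P/∂y = -4*y
  integrand = ∂Q/∂x - ∂P/∂y = 6*y.
Integrating over R: integral_0^1 integral_0^1 (6*y) dx dy = 3.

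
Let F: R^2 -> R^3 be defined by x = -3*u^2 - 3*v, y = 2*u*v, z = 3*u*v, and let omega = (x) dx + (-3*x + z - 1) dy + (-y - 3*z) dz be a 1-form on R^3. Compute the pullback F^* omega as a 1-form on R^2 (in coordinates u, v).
F^* omega = (18*u^3 + 18*u^2*v - 27*u*v^2 + 18*u*v + 18*v^2 - 2*v) du + (18*u^3 - 27*u^2*v + 9*u^2 + 18*u*v - 2*u + 9*v) dv

Using F^*(f dg) = (f ∘ F) d(g ∘ F), substitute each coordinate x_i by F_i(u, v) in f_i, and replace dx_i by d F_i = (∂F_i/∂u) du + (∂F_i/∂v) dv.
  For the x component: f_1(F) = -3*u^2 - 3*v; d F_1 = (-6*u) du + (-3) dv
  For the y component: f_2(F) = 9*u^2 + 3*u*v + 9*v - 1; d F_2 = (2*v) du + (2*u) dv
  For the z component: f_3(F) = -11*u*v; d F_3 = (3*v) du + (3*u) dv
Combining and collecting du, dv coefficients:
  coeff of du: 18*u^3 + 18*u^2*v - 27*u*v^2 + 18*u*v + 18*v^2 - 2*v
  coeff of dv: 18*u^3 - 27*u^2*v + 9*u^2 + 18*u*v - 2*u + 9*v
F^* omega = (18*u^3 + 18*u^2*v - 27*u*v^2 + 18*u*v + 18*v^2 - 2*v) du + (18*u^3 - 27*u^2*v + 9*u^2 + 18*u*v - 2*u + 9*v) dv.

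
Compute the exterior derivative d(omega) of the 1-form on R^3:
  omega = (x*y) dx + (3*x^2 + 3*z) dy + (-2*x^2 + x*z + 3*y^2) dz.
d(omega) = (5*x) dx ∧ dy + (-4*x + z) dx ∧ dz + (6*y - 3) dy ∧ dz

For a 1-form omega = sum_i f_i dx_i, the exterior derivative is
  d(omega) = sum_{i < j} (∂f_j/∂x_i - ∂f_i/∂x_j) dx_i ∧ dx_j.
  coefficient of dx ∧ dy: ∂f_2/∂x - ∂f_1/∂y = ∂(3*x^2 + 3*z)/∂x - ∂(x*y)/∂y = 5*x
  coefficient of dx ∧ dz: ∂f_3/∂x - ∂f_1/∂z = ∂(-2*x^2 + x*z + 3*y^2)/∂x - ∂(x*y)/∂z = -4*x + z
  coefficient of dy ∧ dz: ∂f_3/∂y - ∂f_2/∂z = ∂(-2*x^2 + x*z + 3*y^2)/∂y - ∂(3*x^2 + 3*z)/∂z = 6*y - 3
Assembling: d(omega) = (5*x) dx ∧ dy + (-4*x + z) dx ∧ dz + (6*y - 3) dy ∧ dz.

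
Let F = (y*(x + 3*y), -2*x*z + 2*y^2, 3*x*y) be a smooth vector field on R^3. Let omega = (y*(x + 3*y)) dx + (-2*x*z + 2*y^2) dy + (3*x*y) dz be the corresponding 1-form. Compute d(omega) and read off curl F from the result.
d(omega) = (5*x) dy ∧ dz + (-3*y) dz ∧ dx + (-x - 6*y - 2*z) dx ∧ dy; curl F = (5*x, -3*y, -x - 6*y - 2*z)

d omega = sum_{i<j} (∂f_j/∂x_i - ∂f_i/∂x_j) dx_i ∧ dx_j. Under the identification (dy ∧ dz, dz ∧ dx, dx ∧ dy) ↔ (e_x, e_y, e_z), the coefficients are exactly the components of curl F. Compute:
  ∂R/∂y - ∂Q/∂z = (3*x) - (-2*x) = 5*x
  ∂P/∂z - ∂R/∂x = (0) - (3*y) = -3*y
  ∂Q/∂x - ∂P/∂y = (-2*z) - (x + 6*y) = -x - 6*y - 2*z.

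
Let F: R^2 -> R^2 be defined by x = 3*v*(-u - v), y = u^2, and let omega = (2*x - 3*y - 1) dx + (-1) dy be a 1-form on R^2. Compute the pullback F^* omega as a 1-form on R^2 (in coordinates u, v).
F^* omega = (9*u^2*v + 18*u*v^2 - 2*u + 18*v^3 + 3*v) du + (9*u^3 + 36*u^2*v + 54*u*v^2 + 3*u + 36*v^3 + 6*v) dv

Using F^*(f dg) = (f ∘ F) d(g ∘ F), substitute each coordinate x_i by F_i(u, v) in f_i, and replace dx_i by d F_i = (∂F_i/∂u) du + (∂F_i/∂v) dv.
  For the x component: f_1(F) = -3*u^2 - 6*u*v - 6*v^2 - 1; d F_1 = (-3*v) du + (-3*u - 6*v) dv
  For the y component: f_2(F) = -1; d F_2 = (2*u) du + (0) dv
Combining and collecting du, dv coefficients:
  coeff of du: 9*u^2*v + 18*u*v^2 - 2*u + 18*v^3 + 3*v
  coeff of dv: 9*u^3 + 36*u^2*v + 54*u*v^2 + 3*u + 36*v^3 + 6*v
F^* omega = (9*u^2*v + 18*u*v^2 - 2*u + 18*v^3 + 3*v) du + (9*u^3 + 36*u^2*v + 54*u*v^2 + 3*u + 36*v^3 + 6*v) dv.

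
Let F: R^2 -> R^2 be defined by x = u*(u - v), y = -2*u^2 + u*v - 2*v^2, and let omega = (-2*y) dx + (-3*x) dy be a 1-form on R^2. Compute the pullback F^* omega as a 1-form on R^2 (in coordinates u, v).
F^* omega = (20*u^3 - 23*u^2*v + 13*u*v^2 - 4*v^3) du + (u*(-7*u^2 + 17*u*v - 16*v^2)) dv

Using F^*(f dg) = (f ∘ F) d(g ∘ F), substitute each coordinate x_i by F_i(u, v) in f_i, and replace dx_i by d F_i = (∂F_i/∂u) du + (∂F_i/∂v) dv.
  For the x component: f_1(F) = 4*u^2 - 2*u*v + 4*v^2; d F_1 = (2*u - v) du + (-u) dv
  For the y component: f_2(F) = 3*u*(-u + v); d F_2 = (-4*u + v) du + (u - 4*v) dv
Combining and collecting du, dv coefficients:
  coeff of du: 20*u^3 - 23*u^2*v + 13*u*v^2 - 4*v^3
  coeff of dv: u*(-7*u^2 + 17*u*v - 16*v^2)
F^* omega = (20*u^3 - 23*u^2*v + 13*u*v^2 - 4*v^3) du + (u*(-7*u^2 + 17*u*v - 16*v^2)) dv.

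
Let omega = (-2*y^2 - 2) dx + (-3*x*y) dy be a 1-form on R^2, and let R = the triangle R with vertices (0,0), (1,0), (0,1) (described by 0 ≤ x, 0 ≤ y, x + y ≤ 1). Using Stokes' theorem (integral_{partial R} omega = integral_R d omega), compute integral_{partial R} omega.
integral_(partial R) omega = 1/6

Stokes: integral_partial_R omega = integral_R d omega with d omega = (∂Q/∂x - ∂P/∂y) dx ∧ dy.
  ∂Q/∂x = -3*y
  ∂P/∂y = -4*y
  integrand = ∂Q/∂x - ∂P/∂y = y.
Integrating over R: integral_0^1 integral_0^{1-x} (y) dy dx = 1/6.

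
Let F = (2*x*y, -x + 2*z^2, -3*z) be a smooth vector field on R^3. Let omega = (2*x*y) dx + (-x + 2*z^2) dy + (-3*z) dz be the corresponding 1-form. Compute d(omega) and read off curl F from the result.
d(omega) = (-4*z) dy ∧ dz + (0) dz ∧ dx + (-2*x - 1) dx ∧ dy; curl F = (-4*z, 0, -2*x - 1)

d omega = sum_{i<j} (∂f_j/∂x_i - ∂f_i/∂x_j) dx_i ∧ dx_j. Under the identification (dy ∧ dz, dz ∧ dx, dx ∧ dy) ↔ (e_x, e_y, e_z), the coefficients are exactly the components of curl F. Compute:
  ∂R/∂y - ∂Q/∂z = (0) - (4*z) = -4*z
  ∂P/∂z - ∂R/∂x = (0) - (0) = 0
  ∂Q/∂x - ∂P/∂y = (-1) - (2*x) = -2*x - 1.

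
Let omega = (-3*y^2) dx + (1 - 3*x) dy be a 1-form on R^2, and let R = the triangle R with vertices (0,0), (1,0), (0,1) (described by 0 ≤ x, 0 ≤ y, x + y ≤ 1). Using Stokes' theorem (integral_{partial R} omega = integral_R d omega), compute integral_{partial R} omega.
integral_(partial R) omega = -1/2

Stokes: integral_partial_R omega = integral_R d omega with d omega = (∂Q/∂x - ∂P/∂y) dx ∧ dy.
  ∂Q/∂x = -3
  ∂P/∂y = -6*y
  integrand = ∂Q/∂x - ∂P/∂y = 6*y - 3.
Integrating over R: integral_0^1 integral_0^{1-x} (6*y - 3) dy dx = -1/2.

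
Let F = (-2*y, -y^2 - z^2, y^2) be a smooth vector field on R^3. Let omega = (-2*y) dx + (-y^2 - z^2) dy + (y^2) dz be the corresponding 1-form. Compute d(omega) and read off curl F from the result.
d(omega) = (2*y + 2*z) dy ∧ dz + (0) dz ∧ dx + (2) dx ∧ dy; curl F = (2*y + 2*z, 0, 2)

d omega = sum_{i<j} (∂f_j/∂x_i - ∂f_i/∂x_j) dx_i ∧ dx_j. Under the identification (dy ∧ dz, dz ∧ dx, dx ∧ dy) ↔ (e_x, e_y, e_z), the coefficients are exactly the components of curl F. Compute:
  ∂R/∂y - ∂Q/∂z = (2*y) - (-2*z) = 2*y + 2*z
  ∂P/∂z - ∂R/∂x = (0) - (0) = 0
  ∂Q/∂x - ∂P/∂y = (0) - (-2) = 2.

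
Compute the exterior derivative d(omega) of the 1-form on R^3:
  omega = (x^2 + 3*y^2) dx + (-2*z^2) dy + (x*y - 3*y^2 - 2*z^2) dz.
d(omega) = (-6*y) dx ∧ dy + (y) dx ∧ dz + (x - 6*y + 4*z) dy ∧ dz

For a 1-form omega = sum_i f_i dx_i, the exterior derivative is
  d(omega) = sum_{i < j} (∂f_j/∂x_i - ∂f_i/∂x_j) dx_i ∧ dx_j.
  coefficient of dx ∧ dy: ∂f_2/∂x - ∂f_1/∂y = ∂(-2*z^2)/∂x - ∂(x^2 + 3*y^2)/∂y = -6*y
  coefficient of dx ∧ dz: ∂f_3/∂x - ∂f_1/∂z = ∂(x*y - 3*y^2 - 2*z^2)/∂x - ∂(x^2 + 3*y^2)/∂z = y
  coefficient of dy ∧ dz: ∂f_3/∂y - ∂f_2/∂z = ∂(x*y - 3*y^2 - 2*z^2)/∂y - ∂(-2*z^2)/∂z = x - 6*y + 4*z
Assembling: d(omega) = (-6*y) dx ∧ dy + (y) dx ∧ dz + (x - 6*y + 4*z) dy ∧ dz.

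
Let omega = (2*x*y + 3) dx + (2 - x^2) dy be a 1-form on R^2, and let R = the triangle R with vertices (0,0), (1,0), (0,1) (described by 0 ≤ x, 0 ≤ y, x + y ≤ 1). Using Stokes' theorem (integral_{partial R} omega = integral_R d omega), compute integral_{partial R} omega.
integral_(partial R) omega = -2/3

Stokes: integral_partial_R omega = integral_R d omega with d omega = (∂Q/∂x - ∂P/∂y) dx ∧ dy.
  ∂Q/∂x = -2*x
  ∂P/∂y = 2*x
  integrand = ∂Q/∂x - ∂P/∂y = -4*x.
Integrating over R: integral_0^1 integral_0^{1-x} (-4*x) dy dx = -2/3.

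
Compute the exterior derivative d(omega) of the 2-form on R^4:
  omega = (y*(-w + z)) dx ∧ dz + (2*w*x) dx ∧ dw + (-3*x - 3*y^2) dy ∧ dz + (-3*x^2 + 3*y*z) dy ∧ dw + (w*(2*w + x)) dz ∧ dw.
d(omega) = (w - z - 3) dx ∧ dy ∧ dz + (w - y) dx ∧ dz ∧ dw + (-6*x) dx ∧ dy ∧ dw + (-3*y) dy ∧ dz ∧ dw

For a 2-form omega = sum_{i<j} g_{ij} dx_i ∧ dx_j, the exterior derivative is
  d(omega) = sum_{i<j} d(g_{ij}) ∧ dx_i ∧ dx_j = sum_{i<j, k} (∂g_{ij}/∂x_k) dx_k ∧ dx_i ∧ dx_j.
Expand each term, using dx_k ∧ dx_i ∧ dx_j = sgn(permutation) dx_{(a)} ∧ dx_{(b)} ∧ dx_{(c)} with (a < b < c) sorted:
  d(y*(-w + z)) includes (∂/∂y)(y*(-w + z)) dy = (-w + z) dy, which multiplied by dx ∧ dz gives (w - z) dx ∧ dy ∧ dz
  d(y*(-w + z)) includes (∂/∂w)(y*(-w + z)) dw = (-y) dw, which multiplied by dx ∧ dz gives (-y) dx ∧ dz ∧ dw
  d(-3*x - 3*y^2) includes (∂/∂x)(-3*x - 3*y^2) dx = (-3) dx, which multiplied by dy ∧ dz gives (-3) dx ∧ dy ∧ dz
  d(-3*x^2 + 3*y*z) includes (∂/∂x)(-3*x^2 + 3*y*z) dx = (-6*x) dx, which multiplied by dy ∧ dw gives (-6*x) dx ∧ dy ∧ dw
  d(-3*x^2 + 3*y*z) includes (∂/∂z)(-3*x^2 + 3*y*z) dz = (3*y) dz, which multiplied by dy ∧ dw gives (-3*y) dy ∧ dz ∧ dw
  d(w*(2*w + x)) includes (∂/∂x)(w*(2*w + x)) dx = (w) dx, which multiplied by dz ∧ dw gives (w) dx ∧ dz ∧ dw
Collecting like 3-forms: d(omega) = (w - z - 3) dx ∧ dy ∧ dz + (w - y) dx ∧ dz ∧ dw + (-6*x) dx ∧ dy ∧ dw + (-3*y) dy ∧ dz ∧ dw.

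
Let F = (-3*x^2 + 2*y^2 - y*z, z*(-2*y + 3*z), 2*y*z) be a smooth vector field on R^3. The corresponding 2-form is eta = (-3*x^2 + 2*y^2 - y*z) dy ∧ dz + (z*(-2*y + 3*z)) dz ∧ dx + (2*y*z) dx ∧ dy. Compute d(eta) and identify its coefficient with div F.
d(eta) = (-6*x + 2*y - 2*z) dx ∧ dy ∧ dz; div F = -6*x + 2*y - 2*z

For a 2-form in R^3 of the form above, applying d gives a 3-form with coefficient ∂P/∂x + ∂Q/∂y + ∂R/∂z:
  ∂P/∂x = -6*x
  ∂Q/∂y = -2*z
  ∂R/∂z = 2*y
Sum = -6*x + 2*y - 2*z, which is exactly div F.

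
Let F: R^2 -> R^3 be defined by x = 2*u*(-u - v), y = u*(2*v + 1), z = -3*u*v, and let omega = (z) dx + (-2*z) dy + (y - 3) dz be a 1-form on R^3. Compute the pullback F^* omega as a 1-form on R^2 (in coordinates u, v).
F^* omega = (3*v*(4*u^2 + 4*u*v + u + 3)) du + (3*u*(4*u*v - u + 3)) dv

Using F^*(f dg) = (f ∘ F) d(g ∘ F), substitute each coordinate x_i by F_i(u, v) in f_i, and replace dx_i by d F_i = (∂F_i/∂u) du + (∂F_i/∂v) dv.
  For the x component: f_1(F) = -3*u*v; d F_1 = (-4*u - 2*v) du + (-2*u) dv
  For the y component: f_2(F) = 6*u*v; d F_2 = (2*v + 1) du + (2*u) dv
  For the z component: f_3(F) = 2*u*v + u - 3; d F_3 = (-3*v) du + (-3*u) dv
Combining and collecting du, dv coefficients:
  coeff of du: 3*v*(4*u^2 + 4*u*v + u + 3)
  coeff of dv: 3*u*(4*u*v - u + 3)
F^* omega = (3*v*(4*u^2 + 4*u*v + u + 3)) du + (3*u*(4*u*v - u + 3)) dv.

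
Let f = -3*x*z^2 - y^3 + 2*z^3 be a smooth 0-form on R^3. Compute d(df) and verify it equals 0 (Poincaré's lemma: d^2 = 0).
d(df) = 0

Step 1: df = sum_i (∂f/∂x_i) dx_i = (-3*z^2) dx + (-3*y^2) dy + (6*z*(-x + z)) dz.
Step 2: Apply d again. Using the 1-form formula, the coefficient of dx ∧ dy in d(df) is ∂^2 f/∂x ∂y - ∂^2 f/∂y ∂x = (0) - (0) = 0 (equality of mixed partials for smooth f).
Similarly for dx ∧ dz and dy ∧ dz — all coefficients vanish. So d(df) = 0.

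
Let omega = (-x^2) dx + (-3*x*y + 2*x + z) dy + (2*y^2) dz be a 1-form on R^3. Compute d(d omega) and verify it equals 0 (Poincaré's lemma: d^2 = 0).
d(d omega) = 0

Step 1: d omega = sum_{i<j} (∂f_j/∂x_i - ∂f_i/∂x_j) dx_i ∧ dx_j:
  coeff of dx ∧ dy: 2 - 3*y
  coeff of dx ∧ dz: 0
  coeff of dy ∧ dz: 4*y - 1
Step 2: Apply d again to each 2-form coefficient. The only possible 3-form in R^3 is dx ∧ dy ∧ dz, with coefficient
  ∂(coeff of dy∧dz)/∂x - ∂(coeff of dx∧dz)/∂y + ∂(coeff of dx∧dy)/∂z
  = ∂/∂x (4*y - 1) - ∂/∂y (0) + ∂/∂z (2 - 3*y).
Each of these terms simplifies to sums of mixed partials that cancel in pairs. The result is 0 (by equality of mixed partials for smooth functions — Schwarz / Clairaut).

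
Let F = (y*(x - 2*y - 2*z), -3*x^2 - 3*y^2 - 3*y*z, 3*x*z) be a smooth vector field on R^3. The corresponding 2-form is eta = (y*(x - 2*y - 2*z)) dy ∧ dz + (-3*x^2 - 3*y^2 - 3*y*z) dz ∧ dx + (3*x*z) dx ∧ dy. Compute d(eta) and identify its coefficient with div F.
d(eta) = (3*x - 5*y - 3*z) dx ∧ dy ∧ dz; div F = 3*x - 5*y - 3*z

For a 2-form in R^3 of the form above, applying d gives a 3-form with coefficient ∂P/∂x + ∂Q/∂y + ∂R/∂z:
  ∂P/∂x = y
  ∂Q/∂y = -6*y - 3*z
  ∂R/∂z = 3*x
Sum = 3*x - 5*y - 3*z, which is exactly div F.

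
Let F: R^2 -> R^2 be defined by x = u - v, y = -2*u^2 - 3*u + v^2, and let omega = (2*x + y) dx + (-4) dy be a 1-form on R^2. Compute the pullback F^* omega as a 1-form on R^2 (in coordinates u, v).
F^* omega = (-2*u^2 + 15*u + v^2 - 2*v + 12) du + (2*u^2 + u - v^2 - 6*v) dv

Using F^*(f dg) = (f ∘ F) d(g ∘ F), substitute each coordinate x_i by F_i(u, v) in f_i, and replace dx_i by d F_i = (∂F_i/∂u) du + (∂F_i/∂v) dv.
  For the x component: f_1(F) = -2*u^2 - u + v^2 - 2*v; d F_1 = (1) du + (-1) dv
  For the y component: f_2(F) = -4; d F_2 = (-4*u - 3) du + (2*v) dv
Combining and collecting du, dv coefficients:
  coeff of du: -2*u^2 + 15*u + v^2 - 2*v + 12
  coeff of dv: 2*u^2 + u - v^2 - 6*v
F^* omega = (-2*u^2 + 15*u + v^2 - 2*v + 12) du + (2*u^2 + u - v^2 - 6*v) dv.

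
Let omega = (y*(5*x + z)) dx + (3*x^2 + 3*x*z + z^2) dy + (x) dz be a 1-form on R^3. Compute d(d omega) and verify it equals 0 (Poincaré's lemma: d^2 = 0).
d(d omega) = 0

Step 1: d omega = sum_{i<j} (∂f_j/∂x_i - ∂f_i/∂x_j) dx_i ∧ dx_j:
  coeff of dx ∧ dy: x + 2*z
  coeff of dx ∧ dz: 1 - y
  coeff of dy ∧ dz: -3*x - 2*z
Step 2: Apply d again to each 2-form coefficient. The only possible 3-form in R^3 is dx ∧ dy ∧ dz, with coefficient
  ∂(coeff of dy∧dz)/∂x - ∂(coeff of dx∧dz)/∂y + ∂(coeff of dx∧dy)/∂z
  = ∂/∂x (-3*x - 2*z) - ∂/∂y (1 - y) + ∂/∂z (x + 2*z).
Each of these terms simplifies to sums of mixed partials that cancel in pairs. The result is 0 (by equality of mixed partials for smooth functions — Schwarz / Clairaut).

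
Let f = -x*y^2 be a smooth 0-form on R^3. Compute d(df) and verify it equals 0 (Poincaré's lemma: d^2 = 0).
d(df) = 0

Step 1: df = sum_i (∂f/∂x_i) dx_i = (-y^2) dx + (-2*x*y) dy + (0) dz.
Step 2: Apply d again. Using the 1-form formula, the coefficient of dx ∧ dy in d(df) is ∂^2 f/∂x ∂y - ∂^2 f/∂y ∂x = (-2*y) - (-2*y) = 0 (equality of mixed partials for smooth f).
Similarly for dx ∧ dz and dy ∧ dz — all coefficients vanish. So d(df) = 0.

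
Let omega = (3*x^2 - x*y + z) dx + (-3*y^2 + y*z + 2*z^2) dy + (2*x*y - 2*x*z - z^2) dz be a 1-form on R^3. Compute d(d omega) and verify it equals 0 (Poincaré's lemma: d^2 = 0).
d(d omega) = 0

Step 1: d omega = sum_{i<j} (∂f_j/∂x_i - ∂f_i/∂x_j) dx_i ∧ dx_j:
  coeff of dx ∧ dy: x
  coeff of dx ∧ dz: 2*y - 2*z - 1
  coeff of dy ∧ dz: 2*x - y - 4*z
Step 2: Apply d again to each 2-form coefficient. The only possible 3-form in R^3 is dx ∧ dy ∧ dz, with coefficient
  ∂(coeff of dy∧dz)/∂x - ∂(coeff of dx∧dz)/∂y + ∂(coeff of dx∧dy)/∂z
  = ∂/∂x (2*x - y - 4*z) - ∂/∂y (2*y - 2*z - 1) + ∂/∂z (x).
Each of these terms simplifies to sums of mixed partials that cancel in pairs. The result is 0 (by equality of mixed partials for smooth functions — Schwarz / Clairaut).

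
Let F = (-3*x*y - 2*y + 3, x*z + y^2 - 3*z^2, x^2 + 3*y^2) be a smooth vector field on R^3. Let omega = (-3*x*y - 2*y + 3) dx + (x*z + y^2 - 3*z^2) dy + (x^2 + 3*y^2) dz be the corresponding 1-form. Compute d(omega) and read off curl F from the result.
d(omega) = (-x + 6*y + 6*z) dy ∧ dz + (-2*x) dz ∧ dx + (3*x + z + 2) dx ∧ dy; curl F = (-x + 6*y + 6*z, -2*x, 3*x + z + 2)

d omega = sum_{i<j} (∂f_j/∂x_i - ∂f_i/∂x_j) dx_i ∧ dx_j. Under the identification (dy ∧ dz, dz ∧ dx, dx ∧ dy) ↔ (e_x, e_y, e_z), the coefficients are exactly the components of curl F. Compute:
  ∂R/∂y - ∂Q/∂z = (6*y) - (x - 6*z) = -x + 6*y + 6*z
  ∂P/∂z - ∂R/∂x = (0) - (2*x) = -2*x
  ∂Q/∂x - ∂P/∂y = (z) - (-3*x - 2) = 3*x + z + 2.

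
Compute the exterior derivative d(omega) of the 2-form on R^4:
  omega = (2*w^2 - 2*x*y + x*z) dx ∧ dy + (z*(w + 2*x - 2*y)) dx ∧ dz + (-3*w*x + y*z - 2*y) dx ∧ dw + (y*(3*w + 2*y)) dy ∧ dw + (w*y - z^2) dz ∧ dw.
d(omega) = (x + 2*z) dx ∧ dy ∧ dz + (4*w - z + 2) dx ∧ dy ∧ dw + (-y + z) dx ∧ dz ∧ dw + (w) dy ∧ dz ∧ dw

For a 2-form omega = sum_{i<j} g_{ij} dx_i ∧ dx_j, the exterior derivative is
  d(omega) = sum_{i<j} d(g_{ij}) ∧ dx_i ∧ dx_j = sum_{i<j, k} (∂g_{ij}/∂x_k) dx_k ∧ dx_i ∧ dx_j.
Expand each term, using dx_k ∧ dx_i ∧ dx_j = sgn(permutation) dx_{(a)} ∧ dx_{(b)} ∧ dx_{(c)} with (a < b < c) sorted:
  d(2*w^2 - 2*x*y + x*z) includes (∂/∂z)(2*w^2 - 2*x*y + x*z) dz = (x) dz, which multiplied by dx ∧ dy gives (x) dx ∧ dy ∧ dz
  d(2*w^2 - 2*x*y + x*z) includes (∂/∂w)(2*w^2 - 2*x*y + x*z) dw = (4*w) dw, which multiplied by dx ∧ dy gives (4*w) dx ∧ dy ∧ dw
  d(z*(w + 2*x - 2*y)) includes (∂/∂y)(z*(w + 2*x - 2*y)) dy = (-2*z) dy, which multiplied by dx ∧ dz gives (2*z) dx ∧ dy ∧ dz
  d(z*(w + 2*x - 2*y)) includes (∂/∂w)(z*(w + 2*x - 2*y)) dw = (z) dw, which multiplied by dx ∧ dz gives (z) dx ∧ dz ∧ dw
  d(-3*w*x + y*z - 2*y) includes (∂/∂y)(-3*w*x + y*z - 2*y) dy = (z - 2) dy, which multiplied by dx ∧ dw gives (2 - z) dx ∧ dy ∧ dw
  d(-3*w*x + y*z - 2*y) includes (∂/∂z)(-3*w*x + y*z - 2*y) dz = (y) dz, which multiplied by dx ∧ dw gives (-y) dx ∧ dz ∧ dw
  d(w*y - z^2) includes (∂/∂y)(w*y - z^2) dy = (w) dy, which multiplied by dz ∧ dw gives (w) dy ∧ dz ∧ dw
Collecting like 3-forms: d(omega) = (x + 2*z) dx ∧ dy ∧ dz + (4*w - z + 2) dx ∧ dy ∧ dw + (-y + z) dx ∧ dz ∧ dw + (w) dy ∧ dz ∧ dw.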